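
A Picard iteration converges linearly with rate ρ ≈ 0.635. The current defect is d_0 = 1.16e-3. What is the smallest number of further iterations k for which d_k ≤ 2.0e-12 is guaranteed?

45

After k steps, d_k ≈ 1.16e-3·0.635^k.
Need 0.635^k ≤ 2.0e-12/1.16e-3 = 1.72414e-09.
k ≥ ln(1.72414e-09)/ln(0.635) = -20.1785/-0.45413 = 44.433.
Smallest integer k = 45.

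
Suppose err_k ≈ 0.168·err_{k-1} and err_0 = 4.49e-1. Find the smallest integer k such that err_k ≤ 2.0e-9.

After k steps, err_k ≈ 4.49e-1·0.168^k.
Need 0.168^k ≤ 2.0e-9/4.49e-1 = 4.45434e-09.
k ≥ ln(4.45434e-09)/ln(0.168) = -19.2294/-1.78379 = 10.780.
Smallest integer k = 11.

11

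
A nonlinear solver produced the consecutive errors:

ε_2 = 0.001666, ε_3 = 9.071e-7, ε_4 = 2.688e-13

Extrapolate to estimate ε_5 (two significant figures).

2.4e-26

First estimate the order: p ≈ ln(ε_4/ε_3) / ln(ε_3/ε_2) = ln(2.688e-13/9.071e-7)/ln(9.071e-7/0.001666) = ln(2.96329e-07)/ln(0.000544478) ≈ 2.0001.
Then ε_5 ≈ ε_4·(ε_4/ε_3)^p = 2.688e-13·(2.96329e-07)^2.0001 = 2.688e-13·8.7679e-14 ≈ 2.357e-26.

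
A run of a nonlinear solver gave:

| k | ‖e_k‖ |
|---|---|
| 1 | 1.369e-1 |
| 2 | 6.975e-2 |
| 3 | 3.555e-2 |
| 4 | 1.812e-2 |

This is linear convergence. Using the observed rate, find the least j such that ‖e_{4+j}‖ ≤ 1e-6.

Rate ρ ≈ ‖e_4‖/‖e_3‖ = 1.812e-2/3.555e-2 = 0.5097.
After j more steps, ‖e_{4+j}‖ ≈ 1.812e-2·ρ^j; need ρ^j ≤ 1e-6/1.812e-2 = 5.51876e-05.
j ≥ ln(5.51876e-05)/ln(0.5097) = -9.8048/-0.67393 = 14.549.
So 15 more iterations are needed.

15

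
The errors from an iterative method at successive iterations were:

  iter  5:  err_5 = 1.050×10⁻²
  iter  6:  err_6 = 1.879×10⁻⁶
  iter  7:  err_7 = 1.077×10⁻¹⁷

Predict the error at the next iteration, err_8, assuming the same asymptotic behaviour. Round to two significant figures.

First estimate the order: p ≈ ln(err_7/err_6) / ln(err_6/err_5) = ln(1.077×10⁻¹⁷/1.879×10⁻⁶)/ln(1.879×10⁻⁶/1.050×10⁻²) = ln(5.73177e-12)/ln(0.000178952) ≈ 3.0000.
Then err_8 ≈ err_7·(err_7/err_6)^p = 1.077×10⁻¹⁷·(5.73177e-12)^3.0000 = 1.077×10⁻¹⁷·1.88307e-34 ≈ 2.028e-51.

2.0e-51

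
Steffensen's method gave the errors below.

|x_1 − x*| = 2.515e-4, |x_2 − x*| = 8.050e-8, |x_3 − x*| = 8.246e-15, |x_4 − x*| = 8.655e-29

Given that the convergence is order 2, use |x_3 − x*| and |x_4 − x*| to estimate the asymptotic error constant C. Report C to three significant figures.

C ≈ |x_4 − x*| / |x_3 − x*|^2
  = 8.655e-29 / (8.246e-15)^2
  = 8.655e-29 / 6.79965e-29 ≈ 1.2729

1.27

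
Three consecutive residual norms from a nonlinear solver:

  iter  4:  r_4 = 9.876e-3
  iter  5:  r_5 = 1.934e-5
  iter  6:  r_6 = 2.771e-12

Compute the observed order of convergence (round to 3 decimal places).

2.527

p ≈ ln(r_6/r_5) / ln(r_5/r_4)
  = ln(2.771e-12/1.934e-5) / ln(1.934e-5/9.876e-3)
  = ln(1.43278e-07) / ln(0.00195828)
  = -15.758479 / -6.235689 ≈ 2.527143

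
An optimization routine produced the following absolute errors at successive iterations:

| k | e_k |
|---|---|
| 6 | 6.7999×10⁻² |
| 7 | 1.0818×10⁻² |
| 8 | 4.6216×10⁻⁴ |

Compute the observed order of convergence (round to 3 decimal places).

1.715

p ≈ ln(e_8/e_7) / ln(e_7/e_6)
  = ln(4.6216×10⁻⁴/1.0818×10⁻²) / ln(1.0818×10⁻²/6.7999×10⁻²)
  = ln(0.0427214) / ln(0.159091)
  = -3.153055 / -1.838279 ≈ 1.715221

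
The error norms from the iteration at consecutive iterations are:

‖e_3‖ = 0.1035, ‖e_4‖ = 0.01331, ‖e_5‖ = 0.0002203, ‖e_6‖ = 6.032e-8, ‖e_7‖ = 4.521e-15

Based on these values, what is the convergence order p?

2

Consecutive ratios: ‖e_7‖/‖e_6‖ = 4.521e-15/6.032e-8 = 7.49503e-08, ‖e_6‖/‖e_5‖ = 6.032e-8/0.0002203 = 0.000273808.
p ≈ ln(7.49503e-08)/ln(0.000273808) = -16.4064/-8.2031 ≈ 2.00.
So the convergence is quadratic (order 2).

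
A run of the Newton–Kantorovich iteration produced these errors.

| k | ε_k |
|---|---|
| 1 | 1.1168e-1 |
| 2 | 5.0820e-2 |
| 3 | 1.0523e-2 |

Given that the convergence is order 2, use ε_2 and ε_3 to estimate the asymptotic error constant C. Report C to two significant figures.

C ≈ ε_3 / ε_2^2
  = 1.0523e-2 / (5.0820e-2)^2
  = 1.0523e-2 / 0.00258267 ≈ 4.0745

4.1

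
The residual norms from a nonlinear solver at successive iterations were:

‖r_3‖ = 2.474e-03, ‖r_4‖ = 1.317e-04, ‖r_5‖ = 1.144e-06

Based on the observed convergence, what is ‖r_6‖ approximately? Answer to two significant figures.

5.3e-10

First estimate the order: p ≈ ln(‖r_5‖/‖r_4‖) / ln(‖r_4‖/‖r_3‖) = ln(1.144e-06/1.317e-04)/ln(1.317e-04/2.474e-03) = ln(0.00868641)/ln(0.0532336) ≈ 1.6181.
Then ‖r_6‖ ≈ ‖r_5‖·(‖r_5‖/‖r_4‖)^p = 1.144e-06·(0.00868641)^1.6181 = 1.144e-06·0.000462208 ≈ 5.288e-10.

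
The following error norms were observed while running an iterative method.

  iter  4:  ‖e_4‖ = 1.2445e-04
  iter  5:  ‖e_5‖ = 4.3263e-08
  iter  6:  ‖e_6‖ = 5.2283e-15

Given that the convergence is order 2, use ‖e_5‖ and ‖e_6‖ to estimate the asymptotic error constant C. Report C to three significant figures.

C ≈ ‖e_6‖ / ‖e_5‖^2
  = 5.2283e-15 / (4.3263e-08)^2
  = 5.2283e-15 / 1.87169e-15 ≈ 2.7934

2.79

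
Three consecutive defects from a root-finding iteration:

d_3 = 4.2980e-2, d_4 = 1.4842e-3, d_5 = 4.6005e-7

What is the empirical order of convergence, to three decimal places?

p ≈ ln(d_5/d_4) / ln(d_4/d_3)
  = ln(4.6005e-7/1.4842e-3) / ln(1.4842e-3/4.2980e-2)
  = ln(0.000309965) / ln(0.0345323)
  = -8.079051 / -3.365860 ≈ 2.400293

2.400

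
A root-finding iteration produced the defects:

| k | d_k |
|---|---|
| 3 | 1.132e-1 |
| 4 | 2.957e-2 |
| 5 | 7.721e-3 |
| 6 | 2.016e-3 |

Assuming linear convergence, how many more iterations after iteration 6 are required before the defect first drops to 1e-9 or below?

Rate ρ ≈ d_6/d_5 = 2.016e-3/7.721e-3 = 0.2611.
After j more steps, d_{6+j} ≈ 2.016e-3·ρ^j; need ρ^j ≤ 1e-9/2.016e-3 = 4.96032e-07.
j ≥ ln(4.96032e-07)/ln(0.2611) = -14.5166/-1.34285 = 10.810.
So 11 more iterations are needed.

11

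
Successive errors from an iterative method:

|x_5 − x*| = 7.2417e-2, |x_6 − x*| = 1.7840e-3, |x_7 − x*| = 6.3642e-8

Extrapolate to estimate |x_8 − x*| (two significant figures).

3.2e-20

First estimate the order: p ≈ ln(|x_7 − x*|/|x_6 − x*|) / ln(|x_6 − x*|/|x_5 − x*|) = ln(6.3642e-8/1.7840e-3)/ln(1.7840e-3/7.2417e-2) = ln(3.56738e-05)/ln(0.0246351) ≈ 2.7652.
Then |x_8 − x*| ≈ |x_7 − x*|·(|x_7 − x*|/|x_6 − x*|)^p = 6.3642e-8·(3.56738e-05)^2.7652 = 6.3642e-8·5.02755e-13 ≈ 3.2e-20.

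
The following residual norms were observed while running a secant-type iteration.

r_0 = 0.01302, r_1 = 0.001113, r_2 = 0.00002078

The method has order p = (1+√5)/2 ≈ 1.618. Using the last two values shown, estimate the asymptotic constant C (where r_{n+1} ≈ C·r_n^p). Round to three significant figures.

1.25

C ≈ r_2 / r_1^1.618
  = 0.00002078 / (0.001113)^1.618
  = 0.00002078 / 1.66429e-05 ≈ 1.2486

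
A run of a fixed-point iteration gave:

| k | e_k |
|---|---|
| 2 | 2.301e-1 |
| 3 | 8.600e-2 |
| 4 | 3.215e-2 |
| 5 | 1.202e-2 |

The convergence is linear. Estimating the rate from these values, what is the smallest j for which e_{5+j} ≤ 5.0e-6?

Rate ρ ≈ e_5/e_4 = 1.202e-2/3.215e-2 = 0.3739.
After j more steps, e_{5+j} ≈ 1.202e-2·ρ^j; need ρ^j ≤ 5.0e-6/1.202e-2 = 0.000415973.
j ≥ ln(0.000415973)/ln(0.3739) = -7.7849/-0.98377 = 7.913.
So 8 more iterations are needed.

8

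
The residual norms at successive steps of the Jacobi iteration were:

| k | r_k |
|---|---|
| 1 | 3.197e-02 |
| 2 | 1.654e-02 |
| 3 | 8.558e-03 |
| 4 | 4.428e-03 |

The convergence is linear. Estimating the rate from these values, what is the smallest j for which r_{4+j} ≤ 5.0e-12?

32

Rate ρ ≈ r_4/r_3 = 4.428e-03/8.558e-03 = 0.5174.
After j more steps, r_{4+j} ≈ 4.428e-03·ρ^j; need ρ^j ≤ 5.0e-12/4.428e-03 = 1.12918e-09.
j ≥ ln(1.12918e-09)/ln(0.5174) = -20.6018/-0.65894 = 31.265.
So 32 more iterations are needed.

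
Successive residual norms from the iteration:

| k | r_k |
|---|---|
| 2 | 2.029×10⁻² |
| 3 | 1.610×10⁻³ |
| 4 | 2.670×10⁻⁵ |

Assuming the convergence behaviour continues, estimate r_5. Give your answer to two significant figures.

First estimate the order: p ≈ ln(r_4/r_3) / ln(r_3/r_2) = ln(2.670×10⁻⁵/1.610×10⁻³)/ln(1.610×10⁻³/2.029×10⁻²) = ln(0.0165839)/ln(0.0793494) ≈ 1.6178.
Then r_5 ≈ r_4·(r_4/r_3)^p = 2.670×10⁻⁵·(0.0165839)^1.6178 = 2.670×10⁻⁵·0.00131768 ≈ 3.518e-08.

3.5e-8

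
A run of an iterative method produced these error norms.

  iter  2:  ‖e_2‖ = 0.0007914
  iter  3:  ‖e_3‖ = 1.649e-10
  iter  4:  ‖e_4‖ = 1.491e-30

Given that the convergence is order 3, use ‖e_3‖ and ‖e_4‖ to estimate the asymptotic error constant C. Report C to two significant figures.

0.33

C ≈ ‖e_4‖ / ‖e_3‖^3
  = 1.491e-30 / (1.649e-10)^3
  = 1.491e-30 / 4.48396e-30 ≈ 0.33252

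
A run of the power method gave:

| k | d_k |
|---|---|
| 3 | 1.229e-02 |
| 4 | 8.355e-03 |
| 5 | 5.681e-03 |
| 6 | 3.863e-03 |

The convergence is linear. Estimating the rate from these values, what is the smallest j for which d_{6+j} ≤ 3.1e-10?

43

Rate ρ ≈ d_6/d_5 = 3.863e-03/5.681e-03 = 0.6800.
After j more steps, d_{6+j} ≈ 3.863e-03·ρ^j; need ρ^j ≤ 3.1e-10/3.863e-03 = 8.02485e-08.
j ≥ ln(8.02485e-08)/ln(0.6800) = -16.3381/-0.38566 = 42.364.
So 43 more iterations are needed.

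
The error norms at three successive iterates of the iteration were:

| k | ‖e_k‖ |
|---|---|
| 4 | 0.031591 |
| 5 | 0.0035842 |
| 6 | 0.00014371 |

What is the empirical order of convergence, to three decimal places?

p ≈ ln(‖e_6‖/‖e_5‖) / ln(‖e_5‖/‖e_4‖)
  = ln(0.00014371/0.0035842) / ln(0.0035842/0.031591)
  = ln(0.0400954) / ln(0.113456)
  = -3.216494 / -2.176340 ≈ 1.477937

1.478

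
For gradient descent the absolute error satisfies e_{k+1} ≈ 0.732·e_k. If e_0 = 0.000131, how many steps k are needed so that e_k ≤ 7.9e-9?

32

After k steps, e_k ≈ 0.000131·0.732^k.
Need 0.732^k ≤ 7.9e-9/0.000131 = 6.03053e-05.
k ≥ ln(6.03053e-05)/ln(0.732) = -9.7161/-0.31197 = 31.144.
Smallest integer k = 32.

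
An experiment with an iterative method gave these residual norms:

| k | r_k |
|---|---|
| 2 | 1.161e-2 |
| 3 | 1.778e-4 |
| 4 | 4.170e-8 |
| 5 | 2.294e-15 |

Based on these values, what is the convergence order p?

Consecutive ratios: r_5/r_4 = 2.294e-15/4.170e-8 = 5.5012e-08, r_4/r_3 = 4.170e-8/1.778e-4 = 0.000234533.
p ≈ ln(5.5012e-08)/ln(0.000234533) = -16.7157/-8.3579 ≈ 2.00.
So the convergence is quadratic (order 2).

2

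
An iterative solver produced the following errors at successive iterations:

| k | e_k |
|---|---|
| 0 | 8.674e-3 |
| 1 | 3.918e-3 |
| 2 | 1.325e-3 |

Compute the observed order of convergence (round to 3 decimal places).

1.364

p ≈ ln(e_2/e_1) / ln(e_1/e_0)
  = ln(1.325e-3/3.918e-3) / ln(3.918e-3/8.674e-3)
  = ln(0.338183) / ln(0.451695)
  = -1.084168 / -0.794748 ≈ 1.364166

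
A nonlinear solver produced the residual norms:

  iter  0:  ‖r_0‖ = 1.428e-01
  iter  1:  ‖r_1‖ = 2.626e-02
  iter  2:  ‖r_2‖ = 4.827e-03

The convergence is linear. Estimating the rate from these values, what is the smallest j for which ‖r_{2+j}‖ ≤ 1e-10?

Rate ρ ≈ ‖r_2‖/‖r_1‖ = 4.827e-03/2.626e-02 = 0.1838.
After j more steps, ‖r_{2+j}‖ ≈ 4.827e-03·ρ^j; need ρ^j ≤ 1e-10/4.827e-03 = 2.07168e-08.
j ≥ ln(2.07168e-08)/ln(0.1838) = -17.6923/-1.69391 = 10.445.
So 11 more iterations are needed.

11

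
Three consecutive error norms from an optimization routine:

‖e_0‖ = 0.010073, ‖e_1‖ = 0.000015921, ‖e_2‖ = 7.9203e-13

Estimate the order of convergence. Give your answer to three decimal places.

p ≈ ln(‖e_2‖/‖e_1‖) / ln(‖e_1‖/‖e_0‖)
  = ln(7.9203e-13/0.000015921) / ln(0.000015921/0.010073)
  = ln(4.97475e-08) / ln(0.00158056)
  = -16.816306 / -6.449976 ≈ 2.607189

2.607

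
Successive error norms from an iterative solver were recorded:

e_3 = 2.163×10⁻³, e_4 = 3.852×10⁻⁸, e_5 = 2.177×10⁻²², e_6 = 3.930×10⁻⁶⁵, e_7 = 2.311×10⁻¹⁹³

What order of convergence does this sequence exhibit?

3

Consecutive ratios: e_7/e_6 = 2.311×10⁻¹⁹³/3.930×10⁻⁶⁵ = 5.88041e-129, e_6/e_5 = 3.930×10⁻⁶⁵/2.177×10⁻²² = 1.80524e-43.
p ≈ ln(5.88041e-129)/ln(1.80524e-43) = -295.2619/-98.4205 ≈ 3.00.
So the convergence is cubic (order 3).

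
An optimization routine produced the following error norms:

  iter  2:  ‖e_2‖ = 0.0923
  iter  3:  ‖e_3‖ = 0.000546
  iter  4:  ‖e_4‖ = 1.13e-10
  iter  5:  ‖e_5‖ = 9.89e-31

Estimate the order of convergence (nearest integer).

Consecutive ratios: ‖e_5‖/‖e_4‖ = 9.89e-31/1.13e-10 = 8.75221e-21, ‖e_4‖/‖e_3‖ = 1.13e-10/0.000546 = 2.0696e-07.
p ≈ ln(8.75221e-21)/ln(2.0696e-07) = -46.1850/-15.3907 ≈ 3.00.
So the convergence is cubic (order 3).

3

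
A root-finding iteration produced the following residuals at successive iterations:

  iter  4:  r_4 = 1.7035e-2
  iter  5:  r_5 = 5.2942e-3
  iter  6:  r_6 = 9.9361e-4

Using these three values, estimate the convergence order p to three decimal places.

p ≈ ln(r_6/r_5) / ln(r_5/r_4)
  = ln(9.9361e-4/5.2942e-3) / ln(5.2942e-3/1.7035e-2)
  = ln(0.187679) / ln(0.310784)
  = -1.673022 / -1.168657 ≈ 1.431577

1.432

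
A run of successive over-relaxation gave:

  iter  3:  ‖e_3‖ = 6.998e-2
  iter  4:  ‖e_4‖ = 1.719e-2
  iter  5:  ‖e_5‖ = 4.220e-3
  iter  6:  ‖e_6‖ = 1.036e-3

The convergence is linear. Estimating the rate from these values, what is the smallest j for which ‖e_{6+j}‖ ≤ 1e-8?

Rate ρ ≈ ‖e_6‖/‖e_5‖ = 1.036e-3/4.220e-3 = 0.2455.
After j more steps, ‖e_{6+j}‖ ≈ 1.036e-3·ρ^j; need ρ^j ≤ 1e-8/1.036e-3 = 9.65251e-06.
j ≥ ln(9.65251e-06)/ln(0.2455) = -11.5483/-1.40446 = 8.223.
So 9 more iterations are needed.

9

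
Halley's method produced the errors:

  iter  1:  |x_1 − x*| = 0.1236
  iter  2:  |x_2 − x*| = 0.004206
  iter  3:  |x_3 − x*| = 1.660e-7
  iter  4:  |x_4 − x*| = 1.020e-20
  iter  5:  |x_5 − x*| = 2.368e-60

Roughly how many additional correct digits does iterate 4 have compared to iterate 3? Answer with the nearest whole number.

Digits gained ≈ log₁₀(|x_3 − x*|/|x_4 − x*|) = log₁₀(1.660e-7/1.020e-20) = log₁₀(1.62745e+13) ≈ 13.212.

13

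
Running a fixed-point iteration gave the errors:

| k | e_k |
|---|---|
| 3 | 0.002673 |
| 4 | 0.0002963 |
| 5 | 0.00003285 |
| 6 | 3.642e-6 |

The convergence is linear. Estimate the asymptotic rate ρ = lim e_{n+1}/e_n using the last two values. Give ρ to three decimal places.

0.111

ρ ≈ e_6/e_5 = 3.642e-6/0.00003285 = 0.11087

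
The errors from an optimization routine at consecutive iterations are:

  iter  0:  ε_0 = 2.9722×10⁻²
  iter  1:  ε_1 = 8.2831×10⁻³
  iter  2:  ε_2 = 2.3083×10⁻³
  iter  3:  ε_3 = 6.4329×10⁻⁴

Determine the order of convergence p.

1

Consecutive ratios: ε_3/ε_2 = 6.4329×10⁻⁴/2.3083×10⁻³ = 0.278686, ε_2/ε_1 = 2.3083×10⁻³/8.2831×10⁻³ = 0.278676.
p ≈ ln(0.278686)/ln(0.278676) = -1.2777/-1.2777 ≈ 1.00.
So the convergence is linear (order 1).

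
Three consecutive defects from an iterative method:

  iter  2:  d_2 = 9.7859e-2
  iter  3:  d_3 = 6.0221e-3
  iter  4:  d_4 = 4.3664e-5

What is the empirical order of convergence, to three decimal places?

1.767

p ≈ ln(d_4/d_3) / ln(d_3/d_2)
  = ln(4.3664e-5/6.0221e-3) / ln(6.0221e-3/9.7859e-2)
  = ln(0.00725063) / ln(0.0615385)
  = -4.926667 / -2.788092 ≈ 1.767039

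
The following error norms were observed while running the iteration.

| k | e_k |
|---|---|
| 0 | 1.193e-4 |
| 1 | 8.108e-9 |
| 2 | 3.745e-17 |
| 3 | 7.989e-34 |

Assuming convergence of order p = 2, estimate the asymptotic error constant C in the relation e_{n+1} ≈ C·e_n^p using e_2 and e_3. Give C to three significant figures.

0.570

C ≈ e_3 / e_2^2
  = 7.989e-34 / (3.745e-17)^2
  = 7.989e-34 / 1.4025e-33 ≈ 0.56962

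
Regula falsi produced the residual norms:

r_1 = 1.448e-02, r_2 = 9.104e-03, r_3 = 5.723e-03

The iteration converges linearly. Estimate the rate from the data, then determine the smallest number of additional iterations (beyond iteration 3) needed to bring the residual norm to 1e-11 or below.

44

Rate ρ ≈ r_3/r_2 = 5.723e-03/9.104e-03 = 0.6286.
After j more steps, r_{3+j} ≈ 5.723e-03·ρ^j; need ρ^j ≤ 1e-11/5.723e-03 = 1.74734e-09.
j ≥ ln(1.74734e-09)/ln(0.6286) = -20.1652/-0.46426 = 43.435.
So 44 more iterations are needed.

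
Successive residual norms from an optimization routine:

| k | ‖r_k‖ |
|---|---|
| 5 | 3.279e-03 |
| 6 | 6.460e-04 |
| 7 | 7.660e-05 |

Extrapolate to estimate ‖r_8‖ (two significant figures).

First estimate the order: p ≈ ln(‖r_7‖/‖r_6‖) / ln(‖r_6‖/‖r_5‖) = ln(7.660e-05/6.460e-04)/ln(6.460e-04/3.279e-03) = ln(0.118576)/ln(0.197011) ≈ 1.3125.
Then ‖r_8‖ ≈ ‖r_7‖·(‖r_7‖/‖r_6‖)^p = 7.660e-05·(0.118576)^1.3125 = 7.660e-05·0.0609005 ≈ 4.665e-06.

4.7e-6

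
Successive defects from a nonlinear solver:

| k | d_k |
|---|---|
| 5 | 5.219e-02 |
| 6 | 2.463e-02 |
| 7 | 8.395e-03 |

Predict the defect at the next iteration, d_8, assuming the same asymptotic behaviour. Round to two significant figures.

1.8e-3

First estimate the order: p ≈ ln(d_7/d_6) / ln(d_6/d_5) = ln(8.395e-03/2.463e-02)/ln(2.463e-02/5.219e-02) = ln(0.340844)/ln(0.471929) ≈ 1.4333.
Then d_8 ≈ d_7·(d_7/d_6)^p = 8.395e-03·(0.340844)^1.4333 = 8.395e-03·0.213802 ≈ 0.001795.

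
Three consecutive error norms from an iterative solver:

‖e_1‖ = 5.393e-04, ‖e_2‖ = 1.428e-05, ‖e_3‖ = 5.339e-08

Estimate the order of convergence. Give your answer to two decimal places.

p ≈ ln(‖e_3‖/‖e_2‖) / ln(‖e_2‖/‖e_1‖)
  = ln(5.339e-08/1.428e-05) / ln(1.428e-05/5.393e-04)
  = ln(0.0037388) / ln(0.0264788)
  = -5.58899 / -3.63141 ≈ 1.53907

1.54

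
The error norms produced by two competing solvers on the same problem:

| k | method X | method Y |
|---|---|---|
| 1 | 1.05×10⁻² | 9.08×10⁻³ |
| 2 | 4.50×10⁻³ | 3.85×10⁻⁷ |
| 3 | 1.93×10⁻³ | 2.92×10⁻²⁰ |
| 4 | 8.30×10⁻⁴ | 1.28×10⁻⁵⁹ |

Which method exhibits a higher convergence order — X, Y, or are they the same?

Method X: p ≈ ln(8.30×10⁻⁴/1.93×10⁻³)/ln(1.93×10⁻³/4.50×10⁻³) ≈ 1.00.
Method Y: p ≈ ln(1.28×10⁻⁵⁹/2.92×10⁻²⁰)/ln(2.92×10⁻²⁰/3.85×10⁻⁷) ≈ 3.00.
Method Y has the higher order (≈3.0 vs ≈1.0).

Y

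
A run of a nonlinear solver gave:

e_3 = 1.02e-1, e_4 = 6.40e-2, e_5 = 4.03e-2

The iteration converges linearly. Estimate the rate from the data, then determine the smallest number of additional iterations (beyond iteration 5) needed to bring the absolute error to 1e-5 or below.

18

Rate ρ ≈ e_5/e_4 = 4.03e-2/6.40e-2 = 0.6297.
After j more steps, e_{5+j} ≈ 4.03e-2·ρ^j; need ρ^j ≤ 1e-5/4.03e-2 = 0.000248139.
j ≥ ln(0.000248139)/ln(0.6297) = -8.3015/-0.46251 = 17.949.
So 18 more iterations are needed.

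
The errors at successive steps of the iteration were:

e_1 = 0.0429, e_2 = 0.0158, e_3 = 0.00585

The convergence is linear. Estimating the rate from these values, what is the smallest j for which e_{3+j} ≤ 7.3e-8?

Rate ρ ≈ e_3/e_2 = 0.00585/0.0158 = 0.3703.
After j more steps, e_{3+j} ≈ 0.00585·ρ^j; need ρ^j ≤ 7.3e-8/0.00585 = 1.24786e-05.
j ≥ ln(1.24786e-05)/ln(0.3703) = -11.2915/-0.99344 = 11.366.
So 12 more iterations are needed.

12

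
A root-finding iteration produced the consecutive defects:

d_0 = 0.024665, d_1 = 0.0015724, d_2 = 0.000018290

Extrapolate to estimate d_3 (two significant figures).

First estimate the order: p ≈ ln(d_2/d_1) / ln(d_1/d_0) = ln(0.000018290/0.0015724)/ln(0.0015724/0.024665) = ln(0.0116319)/ln(0.0637503) ≈ 1.6180.
Then d_3 ≈ d_2·(d_2/d_1)^p = 0.000018290·(0.0116319)^1.6180 = 0.000018290·0.000741691 ≈ 1.357e-08.

1.4e-8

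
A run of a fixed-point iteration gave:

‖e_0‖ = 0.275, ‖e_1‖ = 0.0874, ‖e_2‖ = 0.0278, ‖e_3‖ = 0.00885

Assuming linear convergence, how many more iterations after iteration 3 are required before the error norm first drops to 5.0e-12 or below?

19

Rate ρ ≈ ‖e_3‖/‖e_2‖ = 0.00885/0.0278 = 0.3183.
After j more steps, ‖e_{3+j}‖ ≈ 0.00885·ρ^j; need ρ^j ≤ 5.0e-12/0.00885 = 5.64972e-10.
j ≥ ln(5.64972e-10)/ln(0.3183) = -21.2942/-1.14476 = 18.601.
So 19 more iterations are needed.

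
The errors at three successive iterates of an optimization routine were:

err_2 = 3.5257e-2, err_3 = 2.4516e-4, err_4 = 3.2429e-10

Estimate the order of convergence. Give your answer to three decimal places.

2.724

p ≈ ln(err_4/err_3) / ln(err_3/err_2)
  = ln(3.2429e-10/2.4516e-4) / ln(2.4516e-4/3.5257e-2)
  = ln(1.32277e-06) / ln(0.00695351)
  = -13.535783 / -4.968509 ≈ 2.724315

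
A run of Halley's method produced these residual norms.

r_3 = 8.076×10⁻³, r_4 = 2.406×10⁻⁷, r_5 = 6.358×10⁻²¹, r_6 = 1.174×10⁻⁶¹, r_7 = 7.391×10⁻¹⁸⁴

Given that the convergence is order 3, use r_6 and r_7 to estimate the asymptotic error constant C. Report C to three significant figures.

C ≈ r_7 / r_6^3
  = 7.391×10⁻¹⁸⁴ / (1.174×10⁻⁶¹)^3
  = 7.391×10⁻¹⁸⁴ / 1.6181e-183 ≈ 0.45677

0.457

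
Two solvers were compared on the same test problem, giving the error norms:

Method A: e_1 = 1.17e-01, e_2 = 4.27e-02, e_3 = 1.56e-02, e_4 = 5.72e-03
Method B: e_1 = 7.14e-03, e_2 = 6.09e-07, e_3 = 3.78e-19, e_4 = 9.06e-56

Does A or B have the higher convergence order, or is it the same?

Method A: p ≈ ln(5.72e-03/1.56e-02)/ln(1.56e-02/4.27e-02) ≈ 1.00.
Method B: p ≈ ln(9.06e-56/3.78e-19)/ln(3.78e-19/6.09e-07) ≈ 3.00.
Method B has the higher order (≈3.0 vs ≈1.0).

B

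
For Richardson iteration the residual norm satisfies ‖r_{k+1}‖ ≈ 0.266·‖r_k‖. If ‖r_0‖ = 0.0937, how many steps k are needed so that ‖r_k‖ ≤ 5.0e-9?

13

After k steps, ‖r_k‖ ≈ 0.0937·0.266^k.
Need 0.266^k ≤ 5.0e-9/0.0937 = 5.33618e-08.
k ≥ ln(5.33618e-08)/ln(0.266) = -16.7462/-1.32426 = 12.646.
Smallest integer k = 13.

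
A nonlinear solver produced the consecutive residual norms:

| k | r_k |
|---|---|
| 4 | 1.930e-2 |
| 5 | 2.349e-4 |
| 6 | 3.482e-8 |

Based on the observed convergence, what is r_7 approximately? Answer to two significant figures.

7.7e-16

First estimate the order: p ≈ ln(r_6/r_5) / ln(r_5/r_4) = ln(3.482e-8/2.349e-4)/ln(2.349e-4/1.930e-2) = ln(0.000148233)/ln(0.012171) ≈ 1.9998.
Then r_7 ≈ r_6·(r_6/r_5)^p = 3.482e-8·(0.000148233)^1.9998 = 3.482e-8·2.20118e-08 ≈ 7.665e-16.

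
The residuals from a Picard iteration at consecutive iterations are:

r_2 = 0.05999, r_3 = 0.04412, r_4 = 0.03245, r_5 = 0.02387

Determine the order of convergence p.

Consecutive ratios: r_5/r_4 = 0.02387/0.03245 = 0.735593, r_4/r_3 = 0.03245/0.04412 = 0.735494.
p ≈ ln(0.735593)/ln(0.735494) = -0.3071/-0.3072 ≈ 1.00.
So the convergence is linear (order 1).

1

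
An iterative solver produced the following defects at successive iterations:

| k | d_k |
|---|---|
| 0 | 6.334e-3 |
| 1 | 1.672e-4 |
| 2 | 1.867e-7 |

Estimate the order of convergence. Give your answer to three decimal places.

p ≈ ln(d_2/d_1) / ln(d_1/d_0)
  = ln(1.867e-7/1.672e-4) / ln(1.672e-4/6.334e-3)
  = ln(0.00111663) / ln(0.0263972)
  = -6.797440 / -3.634497 ≈ 1.870256

1.870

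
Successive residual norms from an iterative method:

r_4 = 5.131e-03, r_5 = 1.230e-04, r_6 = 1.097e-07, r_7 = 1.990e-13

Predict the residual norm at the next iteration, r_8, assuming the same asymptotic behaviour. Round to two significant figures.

First estimate the order: p ≈ ln(r_7/r_6) / ln(r_6/r_5) = ln(1.990e-13/1.097e-07)/ln(1.097e-07/1.230e-04) = ln(1.81404e-06)/ln(0.00089187) ≈ 1.8826.
Then r_8 ≈ r_7·(r_7/r_6)^p = 1.990e-13·(1.81404e-06)^1.8826 = 1.990e-13·1.55356e-11 ≈ 3.092e-24.

3.1e-24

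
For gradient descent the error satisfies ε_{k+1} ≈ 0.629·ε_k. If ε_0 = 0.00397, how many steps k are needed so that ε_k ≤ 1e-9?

After k steps, ε_k ≈ 0.00397·0.629^k.
Need 0.629^k ≤ 1e-9/0.00397 = 2.51889e-07.
k ≥ ln(2.51889e-07)/ln(0.629) = -15.1943/-0.46362 = 32.773.
Smallest integer k = 33.

33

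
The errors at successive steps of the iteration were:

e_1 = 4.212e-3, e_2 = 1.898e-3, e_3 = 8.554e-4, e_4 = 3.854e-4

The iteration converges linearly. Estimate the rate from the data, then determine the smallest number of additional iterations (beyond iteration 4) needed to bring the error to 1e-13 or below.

28

Rate ρ ≈ e_4/e_3 = 3.854e-4/8.554e-4 = 0.4505.
After j more steps, e_{4+j} ≈ 3.854e-4·ρ^j; need ρ^j ≤ 1e-13/3.854e-4 = 2.59471e-10.
j ≥ ln(2.59471e-10)/ln(0.4505) = -22.0724/-0.79740 = 27.680.
So 28 more iterations are needed.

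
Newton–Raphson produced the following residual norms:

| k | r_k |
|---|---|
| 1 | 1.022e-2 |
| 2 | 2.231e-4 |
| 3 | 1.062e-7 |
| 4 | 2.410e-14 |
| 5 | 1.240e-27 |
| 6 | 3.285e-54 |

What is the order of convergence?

2

Consecutive ratios: r_6/r_5 = 3.285e-54/1.240e-27 = 2.64919e-27, r_5/r_4 = 1.240e-27/2.410e-14 = 5.14523e-14.
p ≈ ln(2.64919e-27)/ln(5.14523e-14) = -61.1955/-30.5981 ≈ 2.00.
So the convergence is quadratic (order 2).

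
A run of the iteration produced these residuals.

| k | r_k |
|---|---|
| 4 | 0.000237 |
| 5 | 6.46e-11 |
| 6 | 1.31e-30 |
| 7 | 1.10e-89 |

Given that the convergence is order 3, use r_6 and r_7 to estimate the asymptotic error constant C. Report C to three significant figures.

C ≈ r_7 / r_6^3
  = 1.10e-89 / (1.31e-30)^3
  = 1.10e-89 / 2.24809e-90 ≈ 4.893

4.89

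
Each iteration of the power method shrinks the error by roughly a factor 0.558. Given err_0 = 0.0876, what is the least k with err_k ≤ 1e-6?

After k steps, err_k ≈ 0.0876·0.558^k.
Need 0.558^k ≤ 1e-6/0.0876 = 1.14155e-05.
k ≥ ln(1.14155e-05)/ln(0.558) = -11.3805/-0.58340 = 19.507.
Smallest integer k = 20.

20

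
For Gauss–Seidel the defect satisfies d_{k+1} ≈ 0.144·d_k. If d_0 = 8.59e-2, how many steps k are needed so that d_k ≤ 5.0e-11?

After k steps, d_k ≈ 8.59e-2·0.144^k.
Need 0.144^k ≤ 5.0e-11/8.59e-2 = 5.82072e-10.
k ≥ ln(5.82072e-10)/ln(0.144) = -21.2644/-1.93794 = 10.973.
Smallest integer k = 11.

11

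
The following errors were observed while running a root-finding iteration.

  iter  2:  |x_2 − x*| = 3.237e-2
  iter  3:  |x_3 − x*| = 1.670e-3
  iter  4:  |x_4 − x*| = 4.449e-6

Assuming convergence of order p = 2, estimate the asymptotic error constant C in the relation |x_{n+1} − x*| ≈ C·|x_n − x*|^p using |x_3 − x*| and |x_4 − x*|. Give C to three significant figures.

1.60

C ≈ |x_4 − x*| / |x_3 − x*|^2
  = 4.449e-6 / (1.670e-3)^2
  = 4.449e-6 / 2.7889e-06 ≈ 1.5953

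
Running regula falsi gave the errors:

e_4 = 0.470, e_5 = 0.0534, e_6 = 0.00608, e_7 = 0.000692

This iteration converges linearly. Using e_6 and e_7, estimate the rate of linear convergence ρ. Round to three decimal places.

0.114

ρ ≈ e_7/e_6 = 0.000692/0.00608 = 0.11382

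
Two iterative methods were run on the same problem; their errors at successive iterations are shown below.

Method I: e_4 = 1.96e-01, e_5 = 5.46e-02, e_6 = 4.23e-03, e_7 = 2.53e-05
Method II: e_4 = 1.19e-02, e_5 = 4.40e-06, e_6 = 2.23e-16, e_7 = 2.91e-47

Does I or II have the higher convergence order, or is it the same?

Method I: p ≈ ln(2.53e-05/4.23e-03)/ln(4.23e-03/5.46e-02) ≈ 2.00.
Method II: p ≈ ln(2.91e-47/2.23e-16)/ln(2.23e-16/4.40e-06) ≈ 3.00.
Method II has the higher order (≈3.0 vs ≈2.0).

II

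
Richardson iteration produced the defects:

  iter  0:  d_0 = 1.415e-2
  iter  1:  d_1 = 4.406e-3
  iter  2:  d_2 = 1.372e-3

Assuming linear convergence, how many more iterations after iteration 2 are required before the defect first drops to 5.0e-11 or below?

15

Rate ρ ≈ d_2/d_1 = 1.372e-3/4.406e-3 = 0.3114.
After j more steps, d_{2+j} ≈ 1.372e-3·ρ^j; need ρ^j ≤ 5.0e-11/1.372e-3 = 3.64431e-08.
j ≥ ln(3.64431e-08)/ln(0.3114) = -17.1275/-1.16668 = 14.681.
So 15 more iterations are needed.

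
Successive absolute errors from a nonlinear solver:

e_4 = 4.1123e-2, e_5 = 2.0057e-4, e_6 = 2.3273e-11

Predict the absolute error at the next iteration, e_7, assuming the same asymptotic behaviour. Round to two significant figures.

3.6e-32

First estimate the order: p ≈ ln(e_6/e_5) / ln(e_5/e_4) = ln(2.3273e-11/2.0057e-4)/ln(2.0057e-4/4.1123e-2) = ln(1.16034e-07)/ln(0.00487732) ≈ 3.0000.
Then e_7 ≈ e_6·(e_6/e_5)^p = 2.3273e-11·(1.16034e-07)^3.0000 = 2.3273e-11·1.56227e-21 ≈ 3.636e-32.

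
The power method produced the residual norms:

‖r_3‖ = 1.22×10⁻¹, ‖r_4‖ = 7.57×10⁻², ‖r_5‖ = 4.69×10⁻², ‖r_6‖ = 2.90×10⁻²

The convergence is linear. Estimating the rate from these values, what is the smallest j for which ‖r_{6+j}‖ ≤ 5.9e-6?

Rate ρ ≈ ‖r_6‖/‖r_5‖ = 2.90×10⁻²/4.69×10⁻² = 0.6183.
After j more steps, ‖r_{6+j}‖ ≈ 2.90×10⁻²·ρ^j; need ρ^j ≤ 5.9e-6/2.90×10⁻² = 0.000203448.
j ≥ ln(0.000203448)/ln(0.6183) = -8.5001/-0.48078 = 17.680.
So 18 more iterations are needed.

18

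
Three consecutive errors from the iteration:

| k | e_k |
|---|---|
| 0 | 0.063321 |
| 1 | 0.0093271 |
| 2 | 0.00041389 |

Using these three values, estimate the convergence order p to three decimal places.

p ≈ ln(e_2/e_1) / ln(e_1/e_0)
  = ln(0.00041389/0.0093271) / ln(0.0093271/0.063321)
  = ln(0.044375) / ln(0.147299)
  = -3.115079 / -1.915291 ≈ 1.626426

1.626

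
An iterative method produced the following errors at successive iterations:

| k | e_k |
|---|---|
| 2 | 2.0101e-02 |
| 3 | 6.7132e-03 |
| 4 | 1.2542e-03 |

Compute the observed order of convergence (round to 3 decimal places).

p ≈ ln(e_4/e_3) / ln(e_3/e_2)
  = ln(1.2542e-03/6.7132e-03) / ln(6.7132e-03/2.0101e-02)
  = ln(0.186826) / ln(0.333973)
  = -1.677578 / -1.096695 ≈ 1.529667

1.530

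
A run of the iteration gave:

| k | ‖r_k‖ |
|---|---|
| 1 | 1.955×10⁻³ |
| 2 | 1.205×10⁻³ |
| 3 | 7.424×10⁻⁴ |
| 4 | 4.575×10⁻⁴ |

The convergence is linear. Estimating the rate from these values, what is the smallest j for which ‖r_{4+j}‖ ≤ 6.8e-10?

Rate ρ ≈ ‖r_4‖/‖r_3‖ = 4.575×10⁻⁴/7.424×10⁻⁴ = 0.6162.
After j more steps, ‖r_{4+j}‖ ≈ 4.575×10⁻⁴·ρ^j; need ρ^j ≤ 6.8e-10/4.575×10⁻⁴ = 1.48634e-06.
j ≥ ln(1.48634e-06)/ln(0.6162) = -13.4192/-0.48418 = 27.715.
So 28 more iterations are needed.

28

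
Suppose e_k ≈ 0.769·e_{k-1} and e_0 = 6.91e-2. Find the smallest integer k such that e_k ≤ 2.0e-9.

After k steps, e_k ≈ 6.91e-2·0.769^k.
Need 0.769^k ≤ 2.0e-9/6.91e-2 = 2.89436e-08.
k ≥ ln(2.89436e-08)/ln(0.769) = -17.3579/-0.26266 = 66.085.
Smallest integer k = 67.

67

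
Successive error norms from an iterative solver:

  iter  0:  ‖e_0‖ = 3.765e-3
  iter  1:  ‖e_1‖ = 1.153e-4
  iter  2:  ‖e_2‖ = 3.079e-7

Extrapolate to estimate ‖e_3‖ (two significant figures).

First estimate the order: p ≈ ln(‖e_2‖/‖e_1‖) / ln(‖e_1‖/‖e_0‖) = ln(3.079e-7/1.153e-4)/ln(1.153e-4/3.765e-3) = ln(0.00267042)/ln(0.0306242) ≈ 1.6998.
Then ‖e_3‖ ≈ ‖e_2‖·(‖e_2‖/‖e_1‖)^p = 3.079e-7·(0.00267042)^1.6998 = 3.079e-7·4.22377e-05 ≈ 1.3e-11.

1.3e-11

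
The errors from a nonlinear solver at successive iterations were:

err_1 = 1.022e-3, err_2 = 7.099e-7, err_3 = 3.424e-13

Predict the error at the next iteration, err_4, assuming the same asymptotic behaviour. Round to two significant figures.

8.0e-26

First estimate the order: p ≈ ln(err_3/err_2) / ln(err_2/err_1) = ln(3.424e-13/7.099e-7)/ln(7.099e-7/1.022e-3) = ln(4.82321e-07)/ln(0.000694618) ≈ 2.0000.
Then err_4 ≈ err_3·(err_3/err_2)^p = 3.424e-13·(4.82321e-07)^2.0000 = 3.424e-13·2.32634e-13 ≈ 7.965e-26.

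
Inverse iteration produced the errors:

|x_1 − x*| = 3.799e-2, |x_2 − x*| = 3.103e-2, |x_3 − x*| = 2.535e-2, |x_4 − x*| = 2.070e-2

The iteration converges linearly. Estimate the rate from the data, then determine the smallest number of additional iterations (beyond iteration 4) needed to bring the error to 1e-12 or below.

118

Rate ρ ≈ |x_4 − x*|/|x_3 − x*| = 2.070e-2/2.535e-2 = 0.8166.
After j more steps, |x_{4+j} − x*| ≈ 2.070e-2·ρ^j; need ρ^j ≤ 1e-12/2.070e-2 = 4.83092e-11.
j ≥ ln(4.83092e-11)/ln(0.8166) = -23.7534/-0.20261 = 117.237.
So 118 more iterations are needed.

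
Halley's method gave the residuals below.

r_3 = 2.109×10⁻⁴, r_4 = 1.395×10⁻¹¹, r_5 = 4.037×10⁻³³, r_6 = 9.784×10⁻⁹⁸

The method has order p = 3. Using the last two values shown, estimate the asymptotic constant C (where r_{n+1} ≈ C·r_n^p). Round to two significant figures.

C ≈ r_6 / r_5^3
  = 9.784×10⁻⁹⁸ / (4.037×10⁻³³)^3
  = 9.784×10⁻⁹⁸ / 6.57925e-98 ≈ 1.4871

1.5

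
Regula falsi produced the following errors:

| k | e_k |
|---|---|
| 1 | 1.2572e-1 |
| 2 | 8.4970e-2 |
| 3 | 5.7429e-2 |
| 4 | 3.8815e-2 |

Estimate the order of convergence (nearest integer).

1

Consecutive ratios: e_4/e_3 = 3.8815e-2/5.7429e-2 = 0.675878, e_3/e_2 = 5.7429e-2/8.4970e-2 = 0.675874.
p ≈ ln(0.675878)/ln(0.675874) = -0.3917/-0.3917 ≈ 1.00.
So the convergence is linear (order 1).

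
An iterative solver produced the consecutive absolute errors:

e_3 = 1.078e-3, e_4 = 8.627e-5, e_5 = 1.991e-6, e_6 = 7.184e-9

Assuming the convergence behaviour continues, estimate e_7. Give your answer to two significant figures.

1.6e-12

First estimate the order: p ≈ ln(e_6/e_5) / ln(e_5/e_4) = ln(7.184e-9/1.991e-6)/ln(1.991e-6/8.627e-5) = ln(0.00360824)/ln(0.0230787) ≈ 1.4924.
Then e_7 ≈ e_6·(e_6/e_5)^p = 7.184e-9·(0.00360824)^1.4924 = 7.184e-9·0.000226208 ≈ 1.625e-12.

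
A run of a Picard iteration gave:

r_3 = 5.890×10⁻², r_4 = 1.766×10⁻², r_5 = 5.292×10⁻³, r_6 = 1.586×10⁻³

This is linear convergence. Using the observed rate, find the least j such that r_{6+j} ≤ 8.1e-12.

16

Rate ρ ≈ r_6/r_5 = 1.586×10⁻³/5.292×10⁻³ = 0.2997.
After j more steps, r_{6+j} ≈ 1.586×10⁻³·ρ^j; need ρ^j ≤ 8.1e-12/1.586×10⁻³ = 5.10719e-09.
j ≥ ln(5.10719e-09)/ln(0.2997) = -19.0926/-1.20497 = 15.845.
So 16 more iterations are needed.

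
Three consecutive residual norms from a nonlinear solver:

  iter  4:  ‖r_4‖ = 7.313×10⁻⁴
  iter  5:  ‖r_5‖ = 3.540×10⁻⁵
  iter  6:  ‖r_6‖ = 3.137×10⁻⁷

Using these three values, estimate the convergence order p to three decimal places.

1.561

p ≈ ln(‖r_6‖/‖r_5‖) / ln(‖r_5‖/‖r_4‖)
  = ln(3.137×10⁻⁷/3.540×10⁻⁵) / ln(3.540×10⁻⁵/7.313×10⁻⁴)
  = ln(0.00886158) / ln(0.0484069)
  = -4.726030 / -3.028113 ≈ 1.560718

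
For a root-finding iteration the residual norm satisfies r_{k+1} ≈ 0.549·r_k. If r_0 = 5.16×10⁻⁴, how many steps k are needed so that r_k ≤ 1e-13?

38

After k steps, r_k ≈ 5.16×10⁻⁴·0.549^k.
Need 0.549^k ≤ 1e-13/5.16×10⁻⁴ = 1.93798e-10.
k ≥ ln(1.93798e-10)/ln(0.549) = -22.3642/-0.59966 = 37.295.
Smallest integer k = 38.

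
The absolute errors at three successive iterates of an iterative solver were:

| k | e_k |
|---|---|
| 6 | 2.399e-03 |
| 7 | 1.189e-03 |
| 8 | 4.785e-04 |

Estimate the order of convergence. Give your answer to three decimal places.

p ≈ ln(e_8/e_7) / ln(e_7/e_6)
  = ln(4.785e-04/1.189e-03) / ln(1.189e-03/2.399e-03)
  = ln(0.402439) / ln(0.495623)
  = -0.910212 / -0.701940 ≈ 1.296709

1.297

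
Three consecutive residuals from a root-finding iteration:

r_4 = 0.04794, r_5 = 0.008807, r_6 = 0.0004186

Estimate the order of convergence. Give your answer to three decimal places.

1.798

p ≈ ln(r_6/r_5) / ln(r_5/r_4)
  = ln(0.0004186/0.008807) / ln(0.008807/0.04794)
  = ln(0.0475304) / ln(0.183709)
  = -3.046386 / -1.694402 ≈ 1.797912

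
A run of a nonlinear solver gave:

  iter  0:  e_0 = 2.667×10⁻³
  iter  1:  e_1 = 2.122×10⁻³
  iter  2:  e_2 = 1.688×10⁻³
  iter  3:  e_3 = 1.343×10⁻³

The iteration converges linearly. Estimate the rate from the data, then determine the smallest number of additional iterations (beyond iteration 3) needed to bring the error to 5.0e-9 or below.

Rate ρ ≈ e_3/e_2 = 1.343×10⁻³/1.688×10⁻³ = 0.7956.
After j more steps, e_{3+j} ≈ 1.343×10⁻³·ρ^j; need ρ^j ≤ 5.0e-9/1.343×10⁻³ = 3.72301e-06.
j ≥ ln(3.72301e-06)/ln(0.7956) = -12.5010/-0.22866 = 54.671.
So 55 more iterations are needed.

55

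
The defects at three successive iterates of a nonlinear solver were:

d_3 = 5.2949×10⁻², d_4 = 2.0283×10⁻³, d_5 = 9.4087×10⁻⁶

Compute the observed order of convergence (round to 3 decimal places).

p ≈ ln(d_5/d_4) / ln(d_4/d_3)
  = ln(9.4087×10⁻⁶/2.0283×10⁻³) / ln(2.0283×10⁻³/5.2949×10⁻²)
  = ln(0.00463871) / ln(0.0383067)
  = -5.373319 / -3.262130 ≈ 1.647181

1.647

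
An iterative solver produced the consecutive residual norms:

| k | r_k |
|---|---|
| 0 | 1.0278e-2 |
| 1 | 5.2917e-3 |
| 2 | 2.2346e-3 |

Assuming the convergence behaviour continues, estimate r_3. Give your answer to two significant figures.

First estimate the order: p ≈ ln(r_2/r_1) / ln(r_1/r_0) = ln(2.2346e-3/5.2917e-3)/ln(5.2917e-3/1.0278e-2) = ln(0.422284)/ln(0.514857) ≈ 1.2986.
Then r_3 ≈ r_2·(r_2/r_1)^p = 2.2346e-3·(0.422284)^1.2986 = 2.2346e-3·0.326445 ≈ 0.0007295.

7.3e-4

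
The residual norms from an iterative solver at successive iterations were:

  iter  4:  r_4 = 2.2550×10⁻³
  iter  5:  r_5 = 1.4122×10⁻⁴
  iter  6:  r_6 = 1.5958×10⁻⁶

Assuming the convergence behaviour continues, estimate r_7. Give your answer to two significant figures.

1.1e-9

First estimate the order: p ≈ ln(r_6/r_5) / ln(r_5/r_4) = ln(1.5958×10⁻⁶/1.4122×10⁻⁴)/ln(1.4122×10⁻⁴/2.2550×10⁻³) = ln(0.0113001)/ln(0.0626253) ≈ 1.6180.
Then r_7 ≈ r_6·(r_6/r_5)^p = 1.5958×10⁻⁶·(0.0113001)^1.6180 = 1.5958×10⁻⁶·0.000707762 ≈ 1.129e-09.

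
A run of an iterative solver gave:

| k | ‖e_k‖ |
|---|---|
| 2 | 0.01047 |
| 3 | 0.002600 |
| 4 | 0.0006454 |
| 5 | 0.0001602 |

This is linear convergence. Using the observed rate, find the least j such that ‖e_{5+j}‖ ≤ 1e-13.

16

Rate ρ ≈ ‖e_5‖/‖e_4‖ = 0.0001602/0.0006454 = 0.2482.
After j more steps, ‖e_{5+j}‖ ≈ 0.0001602·ρ^j; need ρ^j ≤ 1e-13/0.0001602 = 6.2422e-10.
j ≥ ln(6.2422e-10)/ln(0.2482) = -21.1945/-1.39352 = 15.209.
So 16 more iterations are needed.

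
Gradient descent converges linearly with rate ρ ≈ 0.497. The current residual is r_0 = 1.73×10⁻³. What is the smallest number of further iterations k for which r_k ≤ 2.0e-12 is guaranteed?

After k steps, r_k ≈ 1.73×10⁻³·0.497^k.
Need 0.497^k ≤ 2.0e-12/1.73×10⁻³ = 1.15607e-09.
k ≥ ln(1.15607e-09)/ln(0.497) = -20.5782/-0.69917 = 29.432.
Smallest integer k = 30.

30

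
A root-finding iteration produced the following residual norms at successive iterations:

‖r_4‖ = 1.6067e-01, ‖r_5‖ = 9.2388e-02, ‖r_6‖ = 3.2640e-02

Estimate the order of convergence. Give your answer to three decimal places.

p ≈ ln(‖r_6‖/‖r_5‖) / ln(‖r_5‖/‖r_4‖)
  = ln(3.2640e-02/9.2388e-02) / ln(9.2388e-02/1.6067e-01)
  = ln(0.353293) / ln(0.575017)
  = -1.040458 / -0.553356 ≈ 1.880269

1.880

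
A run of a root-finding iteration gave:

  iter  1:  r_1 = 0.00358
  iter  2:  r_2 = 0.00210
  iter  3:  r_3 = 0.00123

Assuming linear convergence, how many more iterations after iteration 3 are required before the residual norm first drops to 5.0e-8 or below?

Rate ρ ≈ r_3/r_2 = 0.00123/0.00210 = 0.5857.
After j more steps, r_{3+j} ≈ 0.00123·ρ^j; need ρ^j ≤ 5.0e-8/0.00123 = 4.06504e-05.
j ≥ ln(4.06504e-05)/ln(0.5857) = -10.1105/-0.53495 = 18.900.
So 19 more iterations are needed.

19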